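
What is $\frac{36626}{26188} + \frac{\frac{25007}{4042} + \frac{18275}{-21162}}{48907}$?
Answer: $\frac{19153905672222815}{13694191227111858} \approx 1.3987$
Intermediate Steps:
$\frac{36626}{26188} + \frac{\frac{25007}{4042} + \frac{18275}{-21162}}{48907} = 36626 \cdot \frac{1}{26188} + \left(25007 \cdot \frac{1}{4042} + 18275 \left(- \frac{1}{21162}\right)\right) \frac{1}{48907} = \frac{18313}{13094} + \left(\frac{25007}{4042} - \frac{18275}{21162}\right) \frac{1}{48907} = \frac{18313}{13094} + \frac{113832646}{21384201} \cdot \frac{1}{48907} = \frac{18313}{13094} + \frac{113832646}{1045837118307} = \frac{19153905672222815}{13694191227111858}$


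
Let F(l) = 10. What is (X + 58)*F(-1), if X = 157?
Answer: 2150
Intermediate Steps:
(X + 58)*F(-1) = (157 + 58)*10 = 215*10 = 2150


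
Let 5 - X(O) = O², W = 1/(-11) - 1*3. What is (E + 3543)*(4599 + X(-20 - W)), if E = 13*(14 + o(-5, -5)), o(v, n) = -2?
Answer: 1932683112/121 ≈ 1.5973e+7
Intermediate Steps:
W = -34/11 (W = -1/11 - 3 = -34/11 ≈ -3.0909)
X(O) = 5 - O²
E = 156 (E = 13*(14 - 2) = 13*12 = 156)
(E + 3543)*(4599 + X(-20 - W)) = (156 + 3543)*(4599 + (5 - (-20 - 1*(-34/11))²)) = 3699*(4599 + (5 - (-20 + 34/11)²)) = 3699*(4599 + (5 - (-186/11)²)) = 3699*(4599 + (5 - 1*34596/121)) = 3699*(4599 + (5 - 34596/121)) = 3699*(4599 - 33991/121) = 3699*(522488/121) = 1932683112/121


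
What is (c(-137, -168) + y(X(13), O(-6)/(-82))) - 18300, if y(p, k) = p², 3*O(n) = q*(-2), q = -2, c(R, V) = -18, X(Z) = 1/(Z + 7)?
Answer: -7327199/400 ≈ -18318.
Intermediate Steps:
X(Z) = 1/(7 + Z)
O(n) = 4/3 (O(n) = (-2*(-2))/3 = (⅓)*4 = 4/3)
(c(-137, -168) + y(X(13), O(-6)/(-82))) - 18300 = (-18 + (1/(7 + 13))²) - 18300 = (-18 + (1/20)²) - 18300 = (-18 + 1/400) - 18300 = -7199/400 - 18300 = -7327199/400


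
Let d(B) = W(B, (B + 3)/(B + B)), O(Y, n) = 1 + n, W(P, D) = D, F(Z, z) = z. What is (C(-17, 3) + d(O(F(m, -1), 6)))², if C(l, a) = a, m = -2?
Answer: 676/49 ≈ 13.796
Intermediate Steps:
d(B) = (3 + B)/(2*B) (d(B) = (B + 3)/(B + B) = (3 + B)/((2*B)) = (3 + B)*(1/(2*B)) = (3 + B)/(2*B))
(C(-17, 3) + d(O(F(m, -1), 6)))² = (3 + (3 + (1 + 6))/(2*(1 + 6)))² = (3 + (½)*(3 + 7)/7)² = (3 + (½)*(⅐)*10)² = (3 + 5/7)² = (26/7)² = 676/49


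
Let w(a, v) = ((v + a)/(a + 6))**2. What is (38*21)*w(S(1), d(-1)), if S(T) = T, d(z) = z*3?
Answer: 456/7 ≈ 65.143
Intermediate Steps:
d(z) = 3*z
w(a, v) = (a + v)**2/(6 + a)**2 (w(a, v) = ((a + v)/(6 + a))**2 = (a + v)**2/(6 + a)**2)
(38*21)*w(S(1), d(-1)) = (38*21)*((1 + 3*(-1))**2/(6 + 1)**2) = 798*((1 - 3)**2/7**2) = 798*((1/49)*(-2)**2) = 798*((1/49)*4) = 798*(4/49) = 456/7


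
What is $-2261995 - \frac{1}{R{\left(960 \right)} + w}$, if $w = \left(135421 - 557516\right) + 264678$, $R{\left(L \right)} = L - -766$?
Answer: $- \frac{352172263544}{155691} \approx -2.262 \cdot 10^{6}$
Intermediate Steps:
$R{\left(L \right)} = 766 + L$ ($R{\left(L \right)} = L + 766 = 766 + L$)
$w = -157417$ ($w = -422095 + 264678 = -157417$)
$-2261995 - \frac{1}{R{\left(960 \right)} + w} = -2261995 - \frac{1}{\left(766 + 960\right) - 157417} = -2261995 - \frac{1}{1726 - 157417} = -2261995 - \frac{1}{-155691} = -2261995 - - \frac{1}{155691} = -2261995 + \frac{1}{155691} = - \frac{352172263544}{155691}$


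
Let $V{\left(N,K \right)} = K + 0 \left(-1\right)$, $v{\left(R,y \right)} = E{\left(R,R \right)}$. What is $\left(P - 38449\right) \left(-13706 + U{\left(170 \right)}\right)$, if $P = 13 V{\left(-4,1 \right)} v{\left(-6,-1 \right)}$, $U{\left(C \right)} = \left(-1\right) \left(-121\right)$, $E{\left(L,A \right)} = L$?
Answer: $523389295$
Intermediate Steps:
$v{\left(R,y \right)} = R$
$U{\left(C \right)} = 121$
$V{\left(N,K \right)} = K$ ($V{\left(N,K \right)} = K + 0 = K$)
$P = -78$ ($P = 13 \cdot 1 \left(-6\right) = 13 \left(-6\right) = -78$)
$\left(P - 38449\right) \left(-13706 + U{\left(170 \right)}\right) = \left(-78 - 38449\right) \left(-13706 + 121\right) = \left(-38527\right) \left(-13585\right) = 523389295$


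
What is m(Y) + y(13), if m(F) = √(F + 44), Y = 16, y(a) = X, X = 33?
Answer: 33 + 2*√15 ≈ 40.746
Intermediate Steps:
y(a) = 33
m(F) = √(44 + F)
m(Y) + y(13) = √(44 + 16) + 33 = √60 + 33 = 2*√15 + 33 = 33 + 2*√15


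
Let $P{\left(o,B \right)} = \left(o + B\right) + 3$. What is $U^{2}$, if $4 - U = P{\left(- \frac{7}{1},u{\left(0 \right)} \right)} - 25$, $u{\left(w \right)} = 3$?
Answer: $900$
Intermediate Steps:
$P{\left(o,B \right)} = 3 + B + o$ ($P{\left(o,B \right)} = \left(B + o\right) + 3 = 3 + B + o$)
$U = 30$ ($U = 4 - \left(\left(3 + 3 - \frac{7}{1}\right) - 25\right) = 4 - \left(\left(3 + 3 - 7\right) - 25\right) = 4 - \left(-1 - 25\right) = 4 - -26 = 4 + 26 = 30$)
$U^{2} = 30^{2} = 900$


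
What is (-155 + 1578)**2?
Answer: 2024929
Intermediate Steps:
(-155 + 1578)**2 = 1423**2 = 2024929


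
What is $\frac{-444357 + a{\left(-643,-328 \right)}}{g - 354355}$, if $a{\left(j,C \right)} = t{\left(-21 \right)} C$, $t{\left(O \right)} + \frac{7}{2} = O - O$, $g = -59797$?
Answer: $\frac{443209}{414152} \approx 1.0702$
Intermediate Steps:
$t{\left(O \right)} = - \frac{7}{2}$ ($t{\left(O \right)} = - \frac{7}{2} + \left(O - O\right) = - \frac{7}{2} + 0 = - \frac{7}{2}$)
$a{\left(j,C \right)} = - \frac{7 C}{2}$
$\frac{-444357 + a{\left(-643,-328 \right)}}{g - 354355} = \frac{-444357 - -1148}{-59797 - 354355} = \frac{-444357 + 1148}{-414152} = \left(-443209\right) \left(- \frac{1}{414152}\right) = \frac{443209}{414152}$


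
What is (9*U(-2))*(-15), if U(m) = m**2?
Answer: -540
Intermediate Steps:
(9*U(-2))*(-15) = (9*(-2)**2)*(-15) = (9*4)*(-15) = 36*(-15) = -540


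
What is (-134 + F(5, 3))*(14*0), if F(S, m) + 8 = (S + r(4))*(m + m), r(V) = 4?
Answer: 0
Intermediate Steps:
F(S, m) = -8 + 2*m*(4 + S) (F(S, m) = -8 + (S + 4)*(m + m) = -8 + (4 + S)*(2*m) = -8 + 2*m*(4 + S))
(-134 + F(5, 3))*(14*0) = (-134 + (-8 + 8*3 + 2*5*3))*(14*0) = (-134 + (-8 + 24 + 30))*0 = (-134 + 46)*0 = -88*0 = 0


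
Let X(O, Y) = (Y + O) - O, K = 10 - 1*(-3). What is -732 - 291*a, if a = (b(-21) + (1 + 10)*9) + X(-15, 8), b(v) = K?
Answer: -35652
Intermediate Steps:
K = 13 (K = 10 + 3 = 13)
b(v) = 13
X(O, Y) = Y (X(O, Y) = (O + Y) - O = Y)
a = 120 (a = (13 + (1 + 10)*9) + 8 = (13 + 11*9) + 8 = (13 + 99) + 8 = 112 + 8 = 120)
-732 - 291*a = -732 - 291*120 = -732 - 34920 = -35652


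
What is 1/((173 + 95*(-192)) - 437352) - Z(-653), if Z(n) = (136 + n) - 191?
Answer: 322436651/455419 ≈ 708.00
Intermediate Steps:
Z(n) = -55 + n
1/((173 + 95*(-192)) - 437352) - Z(-653) = 1/((173 + 95*(-192)) - 437352) - (-55 - 653) = 1/((173 - 18240) - 437352) - 1*(-708) = 1/(-18067 - 437352) + 708 = 1/(-455419) + 708 = -1/455419 + 708 = 322436651/455419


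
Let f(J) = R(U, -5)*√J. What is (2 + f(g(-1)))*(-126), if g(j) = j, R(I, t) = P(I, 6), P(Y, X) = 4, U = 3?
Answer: -252 - 504*I ≈ -252.0 - 504.0*I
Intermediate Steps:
R(I, t) = 4
f(J) = 4*√J
(2 + f(g(-1)))*(-126) = (2 + 4*√(-1))*(-126) = (2 + 4*I)*(-126) = -252 - 504*I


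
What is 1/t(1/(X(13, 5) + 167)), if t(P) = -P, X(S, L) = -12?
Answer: -155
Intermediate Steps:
1/t(1/(X(13, 5) + 167)) = 1/(-1/(-12 + 167)) = 1/(-1/155) = -155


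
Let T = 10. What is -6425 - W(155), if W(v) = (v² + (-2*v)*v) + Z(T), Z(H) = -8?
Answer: 17608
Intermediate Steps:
W(v) = -8 - v² (W(v) = (v² + (-2*v)*v) - 8 = (v² - 2*v²) - 8 = -v² - 8 = -8 - v²)
-6425 - W(155) = -6425 - (-8 - 1*155²) = -6425 - (-8 - 1*24025) = -6425 - (-8 - 24025) = -6425 - 1*(-24033) = -6425 + 24033 = 17608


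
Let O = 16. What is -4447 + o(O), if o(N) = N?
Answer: -4431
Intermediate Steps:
-4447 + o(O) = -4447 + 16 = -4431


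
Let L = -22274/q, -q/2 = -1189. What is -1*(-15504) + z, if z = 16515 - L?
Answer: 38081728/1189 ≈ 32028.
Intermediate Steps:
q = 2378 (q = -2*(-1189) = 2378)
L = -11137/1189 (L = -22274/2378 = -22274*1/2378 = -11137/1189 ≈ -9.3667)
z = 19647472/1189 (z = 16515 - 1*(-11137/1189) = 16515 + 11137/1189 = 19647472/1189 ≈ 16524.)
-1*(-15504) + z = -1*(-15504) + 19647472/1189 = 15504 + 19647472/1189 = 38081728/1189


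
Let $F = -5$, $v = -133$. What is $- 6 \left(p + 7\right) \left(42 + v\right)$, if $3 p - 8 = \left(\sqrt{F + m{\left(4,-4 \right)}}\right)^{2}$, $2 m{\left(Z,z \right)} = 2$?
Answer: $4550$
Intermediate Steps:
$m{\left(Z,z \right)} = 1$ ($m{\left(Z,z \right)} = \frac{1}{2} \cdot 2 = 1$)
$p = \frac{4}{3}$ ($p = \frac{8}{3} + \frac{\left(\sqrt{-5 + 1}\right)^{2}}{3} = \frac{8}{3} + \frac{\left(\sqrt{-4}\right)^{2}}{3} = \frac{8}{3} + \frac{\left(2 i\right)^{2}}{3} = \frac{8}{3} + \frac{1}{3} \left(-4\right) = \frac{8}{3} - \frac{4}{3} = \frac{4}{3} \approx 1.3333$)
$- 6 \left(p + 7\right) \left(42 + v\right) = - 6 \left(\frac{4}{3} + 7\right) \left(42 - 133\right) = \left(-6\right) \frac{25}{3} \left(-91\right) = \left(-50\right) \left(-91\right) = 4550$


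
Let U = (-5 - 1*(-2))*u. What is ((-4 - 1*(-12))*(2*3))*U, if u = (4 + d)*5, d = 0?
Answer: -2880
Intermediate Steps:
u = 20 (u = (4 + 0)*5 = 4*5 = 20)
U = -60 (U = (-5 - 1*(-2))*20 = (-5 + 2)*20 = -3*20 = -60)
((-4 - 1*(-12))*(2*3))*U = ((-4 - 1*(-12))*(2*3))*(-60) = ((-4 + 12)*6)*(-60) = (8*6)*(-60) = 48*(-60) = -2880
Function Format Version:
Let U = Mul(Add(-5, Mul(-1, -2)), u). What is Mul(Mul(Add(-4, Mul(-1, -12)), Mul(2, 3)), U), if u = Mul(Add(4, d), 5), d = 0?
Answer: -2880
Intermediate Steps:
u = 20 (u = Mul(Add(4, 0), 5) = Mul(4, 5) = 20)
U = -60 (U = Mul(Add(-5, Mul(-1, -2)), 20) = Mul(Add(-5, 2), 20) = Mul(-3, 20) = -60)
Mul(Mul(Add(-4, Mul(-1, -12)), Mul(2, 3)), U) = Mul(Mul(Add(-4, Mul(-1, -12)), Mul(2, 3)), -60) = Mul(Mul(Add(-4, 12), 6), -60) = Mul(Mul(8, 6), -60) = Mul(48, -60) = -2880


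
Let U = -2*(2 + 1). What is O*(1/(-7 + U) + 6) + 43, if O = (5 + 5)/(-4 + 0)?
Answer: 733/26 ≈ 28.192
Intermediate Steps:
U = -6 (U = -2*3 = -6)
O = -5/2 (O = 10/(-4) = 10*(-¼) = -5/2 ≈ -2.5000)
O*(1/(-7 + U) + 6) + 43 = -5*(1/(-7 - 6) + 6)/2 + 43 = -5*(1/(-13) + 6)/2 + 43 = -5*(-1/13 + 6)/2 + 43 = -5/2*77/13 + 43 = -385/26 + 43 = 733/26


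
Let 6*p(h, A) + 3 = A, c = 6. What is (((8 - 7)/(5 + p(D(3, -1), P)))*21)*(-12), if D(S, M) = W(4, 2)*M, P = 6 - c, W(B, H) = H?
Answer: -56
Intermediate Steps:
P = 0 (P = 6 - 1*6 = 6 - 6 = 0)
D(S, M) = 2*M
p(h, A) = -1/2 + A/6
(((8 - 7)/(5 + p(D(3, -1), P)))*21)*(-12) = (((8 - 7)/(5 + (-1/2 + (1/6)*0)))*21)*(-12) = ((1/(5 + (-1/2 + 0)))*21)*(-12) = ((1/(5 - 1/2))*21)*(-12) = ((1/(9/2))*21)*(-12) = ((1*(2/9))*21)*(-12) = ((2/9)*21)*(-12) = (14/3)*(-12) = -56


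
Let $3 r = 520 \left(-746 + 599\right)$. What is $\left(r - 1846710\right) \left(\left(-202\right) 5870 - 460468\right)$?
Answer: $3082014155520$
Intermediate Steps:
$r = -25480$ ($r = \frac{520 \left(-746 + 599\right)}{3} = \frac{520 \left(-147\right)}{3} = \frac{1}{3} \left(-76440\right) = -25480$)
$\left(r - 1846710\right) \left(\left(-202\right) 5870 - 460468\right) = \left(-25480 - 1846710\right) \left(\left(-202\right) 5870 - 460468\right) = - 1872190 \left(-1185740 - 460468\right) = \left(-1872190\right) \left(-1646208\right) = 3082014155520$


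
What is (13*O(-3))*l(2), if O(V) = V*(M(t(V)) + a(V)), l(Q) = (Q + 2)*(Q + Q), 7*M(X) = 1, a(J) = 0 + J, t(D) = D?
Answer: 12480/7 ≈ 1782.9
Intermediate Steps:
a(J) = J
M(X) = ⅐ (M(X) = (⅐)*1 = ⅐)
l(Q) = 2*Q*(2 + Q) (l(Q) = (2 + Q)*(2*Q) = 2*Q*(2 + Q))
O(V) = V*(⅐ + V)
(13*O(-3))*l(2) = (13*(-3*(⅐ - 3)))*(2*2*(2 + 2)) = (13*(-3*(-20/7)))*(2*2*4) = (13*(60/7))*16 = (780/7)*16 = 12480/7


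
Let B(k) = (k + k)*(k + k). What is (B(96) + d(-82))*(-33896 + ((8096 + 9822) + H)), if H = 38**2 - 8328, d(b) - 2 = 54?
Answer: -844065040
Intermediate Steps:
B(k) = 4*k**2 (B(k) = (2*k)*(2*k) = 4*k**2)
d(b) = 56 (d(b) = 2 + 54 = 56)
H = -6884 (H = 1444 - 8328 = -6884)
(B(96) + d(-82))*(-33896 + ((8096 + 9822) + H)) = (4*96**2 + 56)*(-33896 + ((8096 + 9822) - 6884)) = (4*9216 + 56)*(-33896 + (17918 - 6884)) = (36864 + 56)*(-33896 + 11034) = 36920*(-22862) = -844065040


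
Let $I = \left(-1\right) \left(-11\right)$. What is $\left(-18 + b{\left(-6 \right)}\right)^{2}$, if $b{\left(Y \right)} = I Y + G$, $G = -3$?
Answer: $7569$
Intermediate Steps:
$I = 11$
$b{\left(Y \right)} = -3 + 11 Y$ ($b{\left(Y \right)} = 11 Y - 3 = -3 + 11 Y$)
$\left(-18 + b{\left(-6 \right)}\right)^{2} = \left(-18 + \left(-3 + 11 \left(-6\right)\right)\right)^{2} = \left(-18 - 69\right)^{2} = \left(-87\right)^{2} = 7569$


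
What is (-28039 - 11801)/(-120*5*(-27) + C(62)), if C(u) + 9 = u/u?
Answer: -1245/506 ≈ -2.4605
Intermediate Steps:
C(u) = -8 (C(u) = -9 + u/u = -9 + 1 = -8)
(-28039 - 11801)/(-120*5*(-27) + C(62)) = (-28039 - 11801)/(-120*5*(-27) - 8) = -39840/(-15*40*(-27) - 8) = -39840/(-600*(-27) - 8) = -39840/(16200 - 8) = -39840/16192 = -39840*1/16192 = -1245/506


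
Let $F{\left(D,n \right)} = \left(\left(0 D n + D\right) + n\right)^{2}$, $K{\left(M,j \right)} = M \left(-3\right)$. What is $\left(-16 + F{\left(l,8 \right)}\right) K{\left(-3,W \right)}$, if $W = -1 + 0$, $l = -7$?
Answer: $-135$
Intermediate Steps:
$W = -1$
$K{\left(M,j \right)} = - 3 M$
$F{\left(D,n \right)} = \left(D + n\right)^{2}$ ($F{\left(D,n \right)} = \left(\left(0 n + D\right) + n\right)^{2} = \left(\left(0 + D\right) + n\right)^{2} = \left(D + n\right)^{2}$)
$\left(-16 + F{\left(l,8 \right)}\right) K{\left(-3,W \right)} = \left(-16 + \left(-7 + 8\right)^{2}\right) \left(\left(-3\right) \left(-3\right)\right) = \left(-16 + 1^{2}\right) 9 = \left(-16 + 1\right) 9 = \left(-15\right) 9 = -135$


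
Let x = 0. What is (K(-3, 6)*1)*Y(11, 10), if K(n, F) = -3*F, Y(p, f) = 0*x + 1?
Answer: -18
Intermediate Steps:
Y(p, f) = 1 (Y(p, f) = 0*0 + 1 = 0 + 1 = 1)
(K(-3, 6)*1)*Y(11, 10) = (-3*6*1)*1 = -18*1*1 = -18*1 = -18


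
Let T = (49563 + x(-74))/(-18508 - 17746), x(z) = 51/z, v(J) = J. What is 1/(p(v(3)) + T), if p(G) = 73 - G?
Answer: 2682796/184128109 ≈ 0.014570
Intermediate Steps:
T = -3667611/2682796 (T = (49563 + 51/(-74))/(-18508 - 17746) = (49563 + 51*(-1/74))/(-36254) = (49563 - 51/74)*(-1/36254) = (3667611/74)*(-1/36254) = -3667611/2682796 ≈ -1.3671)
1/(p(v(3)) + T) = 1/((73 - 1*3) - 3667611/2682796) = 1/((73 - 3) - 3667611/2682796) = 1/(70 - 3667611/2682796) = 1/(184128109/2682796) = 2682796/184128109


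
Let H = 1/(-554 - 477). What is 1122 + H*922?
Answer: 1155860/1031 ≈ 1121.1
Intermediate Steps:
H = -1/1031 (H = 1/(-1031) = -1/1031 ≈ -0.00096993)
1122 + H*922 = 1122 - 1/1031*922 = 1122 - 922/1031 = 1155860/1031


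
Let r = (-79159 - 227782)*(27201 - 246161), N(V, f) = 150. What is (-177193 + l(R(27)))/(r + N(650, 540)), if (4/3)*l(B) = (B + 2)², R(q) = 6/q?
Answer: -4784111/1814610640770 ≈ -2.6364e-6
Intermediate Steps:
r = 67207801360 (r = -306941*(-218960) = 67207801360)
l(B) = 3*(2 + B)²/4 (l(B) = 3*(B + 2)²/4 = 3*(2 + B)²/4)
(-177193 + l(R(27)))/(r + N(650, 540)) = (-177193 + 3*(2 + 6/27)²/4)/(67207801360 + 150) = (-177193 + 3*(2 + 6*(1/27))²/4)/67207801510 = (-177193 + 3*(2 + 2/9)²/4)*(1/67207801510) = (-177193 + 3*(20/9)²/4)*(1/67207801510) = (-177193 + (¾)*(400/81))*(1/67207801510) = (-177193 + 100/27)*(1/67207801510) = -4784111/27*1/67207801510 = -4784111/1814610640770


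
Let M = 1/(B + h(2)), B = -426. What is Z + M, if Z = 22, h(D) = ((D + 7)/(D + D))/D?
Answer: 74770/3399 ≈ 21.998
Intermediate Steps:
h(D) = (7 + D)/(2*D²) (h(D) = ((7 + D)/((2*D)))/D = ((7 + D)*(1/(2*D)))/D = ((7 + D)/(2*D))/D = (7 + D)/(2*D²))
M = -8/3399 (M = 1/(-426 + (½)*(7 + 2)/2²) = 1/(-426 + (½)*(¼)*9) = 1/(-426 + 9/8) = 1/(-3399/8) = -8/3399 ≈ -0.0023536)
Z + M = 22 - 8/3399 = 74770/3399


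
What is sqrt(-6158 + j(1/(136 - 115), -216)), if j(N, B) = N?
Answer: I*sqrt(2715657)/21 ≈ 78.473*I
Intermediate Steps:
sqrt(-6158 + j(1/(136 - 115), -216)) = sqrt(-6158 + 1/(136 - 115)) = sqrt(-6158 + 1/21) = sqrt(-129317/21) = I*sqrt(2715657)/21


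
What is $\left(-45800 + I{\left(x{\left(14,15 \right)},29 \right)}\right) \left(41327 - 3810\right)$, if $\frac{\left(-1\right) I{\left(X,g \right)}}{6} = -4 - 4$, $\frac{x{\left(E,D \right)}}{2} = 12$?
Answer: $-1716477784$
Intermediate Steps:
$x{\left(E,D \right)} = 24$ ($x{\left(E,D \right)} = 2 \cdot 12 = 24$)
$I{\left(X,g \right)} = 48$ ($I{\left(X,g \right)} = - 6 \left(-4 - 4\right) = \left(-6\right) \left(-8\right) = 48$)
$\left(-45800 + I{\left(x{\left(14,15 \right)},29 \right)}\right) \left(41327 - 3810\right) = \left(-45800 + 48\right) \left(41327 - 3810\right) = \left(-45752\right) 37517 = -1716477784$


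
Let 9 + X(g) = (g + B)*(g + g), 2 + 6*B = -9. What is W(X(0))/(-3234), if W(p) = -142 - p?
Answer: 19/462 ≈ 0.041126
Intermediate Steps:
B = -11/6 (B = -1/3 + (1/6)*(-9) = -1/3 - 3/2 = -11/6 ≈ -1.8333)
X(g) = -9 + 2*g*(-11/6 + g) (X(g) = -9 + (g - 11/6)*(g + g) = -9 + (-11/6 + g)*(2*g) = -9 + 2*g*(-11/6 + g))
W(X(0))/(-3234) = (-142 - (-9 + 2*0**2 - 11/3*0))/(-3234) = (-142 - (-9 + 2*0 + 0))*(-1/3234) = (-142 - (-9 + 0 + 0))*(-1/3234) = (-142 - 1*(-9))*(-1/3234) = (-142 + 9)*(-1/3234) = -133*(-1/3234) = 19/462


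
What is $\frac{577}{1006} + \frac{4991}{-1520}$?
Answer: $- \frac{2071953}{764560} \approx -2.71$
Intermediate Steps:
$\frac{577}{1006} + \frac{4991}{-1520} = 577 \cdot \frac{1}{1006} + 4991 \left(- \frac{1}{1520}\right) = \frac{577}{1006} - \frac{4991}{1520} = - \frac{2071953}{764560}$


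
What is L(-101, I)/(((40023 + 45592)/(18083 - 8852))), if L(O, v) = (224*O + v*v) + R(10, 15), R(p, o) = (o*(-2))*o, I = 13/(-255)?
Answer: -271569989261/109159125 ≈ -2487.8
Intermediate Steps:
I = -13/255 (I = 13*(-1/255) = -13/255 ≈ -0.050980)
R(p, o) = -2*o**2 (R(p, o) = (-2*o)*o = -2*o**2)
L(O, v) = -450 + v**2 + 224*O (L(O, v) = (224*O + v*v) - 2*15**2 = (224*O + v**2) - 2*225 = (v**2 + 224*O) - 450 = -450 + v**2 + 224*O)
L(-101, I)/(((40023 + 45592)/(18083 - 8852))) = (-450 + (-13/255)**2 + 224*(-101))/(((40023 + 45592)/(18083 - 8852))) = (-450 + 169/65025 - 22624)/((85615/9231)) = -1500386681/(65025*(85615*(1/9231))) = -1500386681/(65025*85615/9231) = -1500386681/65025*9231/85615 = -271569989261/109159125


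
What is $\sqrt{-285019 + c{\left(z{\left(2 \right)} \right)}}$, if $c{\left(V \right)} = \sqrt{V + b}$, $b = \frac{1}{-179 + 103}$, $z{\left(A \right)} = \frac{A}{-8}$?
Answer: $\frac{\sqrt{-102891859 + 19 i \sqrt{95}}}{19} \approx 0.00048044 + 533.87 i$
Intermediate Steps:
$z{\left(A \right)} = - \frac{A}{8}$ ($z{\left(A \right)} = A \left(- \frac{1}{8}\right) = - \frac{A}{8}$)
$b = - \frac{1}{76}$ ($b = \frac{1}{-76} = - \frac{1}{76} \approx -0.013158$)
$c{\left(V \right)} = \sqrt{- \frac{1}{76} + V}$ ($c{\left(V \right)} = \sqrt{V - \frac{1}{76}} = \sqrt{- \frac{1}{76} + V}$)
$\sqrt{-285019 + c{\left(z{\left(2 \right)} \right)}} = \sqrt{-285019 + \frac{\sqrt{-19 + 1444 \left(\left(- \frac{1}{8}\right) 2\right)}}{38}} = \sqrt{-285019 + \frac{\sqrt{-19 + 1444 \left(- \frac{1}{4}\right)}}{38}} = \sqrt{-285019 + \frac{\sqrt{-19 - 361}}{38}} = \sqrt{-285019 + \frac{\sqrt{-380}}{38}} = \sqrt{-285019 + \frac{2 i \sqrt{95}}{38}} = \sqrt{-285019 + \frac{i \sqrt{95}}{19}}$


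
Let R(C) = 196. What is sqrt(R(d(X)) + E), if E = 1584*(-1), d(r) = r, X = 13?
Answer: 2*I*sqrt(347) ≈ 37.256*I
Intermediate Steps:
E = -1584
sqrt(R(d(X)) + E) = sqrt(196 - 1584) = sqrt(-1388) = 2*I*sqrt(347)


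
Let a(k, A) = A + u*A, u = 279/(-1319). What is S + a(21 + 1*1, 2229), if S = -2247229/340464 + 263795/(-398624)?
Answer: 19582123755113951/11188180206624 ≈ 1750.3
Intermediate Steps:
u = -279/1319 (u = 279*(-1/1319) = -279/1319 ≈ -0.21152)
a(k, A) = 1040*A/1319 (a(k, A) = A - 279*A/1319 = 1040*A/1319)
S = -61600757111/8482320096 (S = -2247229*1/340464 + 263795*(-1/398624) = -2247229/340464 - 263795/398624 = -61600757111/8482320096 ≈ -7.2623)
S + a(21 + 1*1, 2229) = -61600757111/8482320096 + (1040/1319)*2229 = -61600757111/8482320096 + 2318160/1319 = 19582123755113951/11188180206624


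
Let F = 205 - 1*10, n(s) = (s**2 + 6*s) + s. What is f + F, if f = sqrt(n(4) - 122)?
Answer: 195 + I*sqrt(78) ≈ 195.0 + 8.8318*I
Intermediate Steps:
n(s) = s**2 + 7*s
F = 195 (F = 205 - 10 = 195)
f = I*sqrt(78) (f = sqrt(4*(7 + 4) - 122) = sqrt(4*11 - 122) = sqrt(44 - 122) = sqrt(-78) = I*sqrt(78) ≈ 8.8318*I)
f + F = I*sqrt(78) + 195 = 195 + I*sqrt(78)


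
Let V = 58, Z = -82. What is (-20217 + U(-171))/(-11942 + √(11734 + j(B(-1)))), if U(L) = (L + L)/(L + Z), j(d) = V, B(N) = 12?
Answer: 30539031789/18038845858 + 5114559*√737/9019422929 ≈ 1.7084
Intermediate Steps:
j(d) = 58
U(L) = 2*L/(-82 + L) (U(L) = (L + L)/(L - 82) = (2*L)/(-82 + L) = 2*L/(-82 + L))
(-20217 + U(-171))/(-11942 + √(11734 + j(B(-1)))) = (-20217 + 2*(-171)/(-82 - 171))/(-11942 + √(11734 + 58)) = (-20217 + 2*(-171)/(-253))/(-11942 + √11792) = (-20217 + 2*(-171)*(-1/253))/(-11942 + 4*√737) = (-20217 + 342/253)/(-11942 + 4*√737) = -5114559/(253*(-11942 + 4*√737))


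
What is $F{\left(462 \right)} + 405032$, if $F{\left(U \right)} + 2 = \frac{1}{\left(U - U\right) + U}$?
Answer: $\frac{187123861}{462} \approx 4.0503 \cdot 10^{5}$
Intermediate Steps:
$F{\left(U \right)} = -2 + \frac{1}{U}$ ($F{\left(U \right)} = -2 + \frac{1}{\left(U - U\right) + U} = -2 + \frac{1}{0 + U} = -2 + \frac{1}{U}$)
$F{\left(462 \right)} + 405032 = \left(-2 + \frac{1}{462}\right) + 405032 = - \frac{923}{462} + 405032 = \frac{187123861}{462}$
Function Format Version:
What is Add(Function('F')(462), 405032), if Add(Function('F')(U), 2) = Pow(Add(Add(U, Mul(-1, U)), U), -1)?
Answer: Rational(187123861, 462) ≈ 4.0503e+5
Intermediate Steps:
Function('F')(U) = Add(-2, Pow(U, -1)) (Function('F')(U) = Add(-2, Pow(Add(Add(U, Mul(-1, U)), U), -1)) = Add(-2, Pow(Add(0, U), -1)) = Add(-2, Pow(U, -1)))
Add(Function('F')(462), 405032) = Add(Add(-2, Pow(462, -1)), 405032) = Add(Add(-2, Rational(1, 462)), 405032) = Add(Rational(-923, 462), 405032) = Rational(187123861, 462)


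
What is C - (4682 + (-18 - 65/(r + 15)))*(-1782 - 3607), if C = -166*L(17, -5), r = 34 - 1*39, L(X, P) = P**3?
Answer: 50240035/2 ≈ 2.5120e+7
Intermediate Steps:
r = -5 (r = 34 - 39 = -5)
C = 20750 (C = -166*(-5)**3 = -166*(-125) = 20750)
C - (4682 + (-18 - 65/(r + 15)))*(-1782 - 3607) = 20750 - (4682 + (-18 - 65/(-5 + 15)))*(-1782 - 3607) = 20750 - (4682 + (-18 - 65/10))*(-5389) = 20750 - (4682 + (-18 - 65*1/10))*(-5389) = 20750 - (4682 + (-18 - 13/2))*(-5389) = 20750 - (4682 - 49/2)*(-5389) = 20750 - 9315*(-5389)/2 = 20750 - 1*(-50198535/2) = 20750 + 50198535/2 = 50240035/2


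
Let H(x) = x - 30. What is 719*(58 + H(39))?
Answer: 48173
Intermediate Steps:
H(x) = -30 + x
719*(58 + H(39)) = 719*(58 + (-30 + 39)) = 719*(58 + 9) = 719*67 = 48173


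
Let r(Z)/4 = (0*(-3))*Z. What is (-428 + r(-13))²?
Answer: 183184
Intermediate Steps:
r(Z) = 0 (r(Z) = 4*((0*(-3))*Z) = 4*(0*Z) = 4*0 = 0)
(-428 + r(-13))² = (-428 + 0)² = (-428)² = 183184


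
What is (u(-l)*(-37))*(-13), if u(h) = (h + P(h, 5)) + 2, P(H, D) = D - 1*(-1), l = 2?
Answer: 2886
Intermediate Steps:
P(H, D) = 1 + D (P(H, D) = D + 1 = 1 + D)
u(h) = 8 + h (u(h) = (h + (1 + 5)) + 2 = (h + 6) + 2 = (6 + h) + 2 = 8 + h)
(u(-l)*(-37))*(-13) = ((8 - 1*2)*(-37))*(-13) = ((8 - 2)*(-37))*(-13) = (6*(-37))*(-13) = -222*(-13) = 2886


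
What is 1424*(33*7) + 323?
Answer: 329267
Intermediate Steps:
1424*(33*7) + 323 = 1424*231 + 323 = 328944 + 323 = 329267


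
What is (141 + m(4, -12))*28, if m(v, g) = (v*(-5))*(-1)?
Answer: 4508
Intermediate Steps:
m(v, g) = 5*v (m(v, g) = -5*v*(-1) = 5*v)
(141 + m(4, -12))*28 = (141 + 5*4)*28 = (141 + 20)*28 = 161*28 = 4508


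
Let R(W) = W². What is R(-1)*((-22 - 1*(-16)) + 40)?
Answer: 34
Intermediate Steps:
R(-1)*((-22 - 1*(-16)) + 40) = (-1)²*((-22 - 1*(-16)) + 40) = 1*((-22 + 16) + 40) = 1*(-6 + 40) = 1*34 = 34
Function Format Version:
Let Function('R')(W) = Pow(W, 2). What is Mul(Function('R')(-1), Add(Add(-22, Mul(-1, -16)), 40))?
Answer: 34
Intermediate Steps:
Mul(Function('R')(-1), Add(Add(-22, Mul(-1, -16)), 40)) = Mul(Pow(-1, 2), Add(Add(-22, Mul(-1, -16)), 40)) = Mul(1, Add(Add(-22, 16), 40)) = Mul(1, Add(-6, 40)) = Mul(1, 34) = 34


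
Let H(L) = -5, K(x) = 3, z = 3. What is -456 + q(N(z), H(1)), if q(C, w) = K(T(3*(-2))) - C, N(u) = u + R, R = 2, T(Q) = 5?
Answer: -458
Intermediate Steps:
N(u) = 2 + u (N(u) = u + 2 = 2 + u)
q(C, w) = 3 - C
-456 + q(N(z), H(1)) = -456 + (3 - (2 + 3)) = -456 + (3 - 1*5) = -456 + (3 - 5) = -456 - 2 = -458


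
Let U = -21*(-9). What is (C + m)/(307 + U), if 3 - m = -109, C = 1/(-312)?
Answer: 34943/154752 ≈ 0.22580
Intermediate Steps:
C = -1/312 ≈ -0.0032051
m = 112 (m = 3 - 1*(-109) = 3 + 109 = 112)
U = 189
(C + m)/(307 + U) = (-1/312 + 112)/(307 + 189) = (34943/312)/496 = (34943/312)*(1/496) = 34943/154752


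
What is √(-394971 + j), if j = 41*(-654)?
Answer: 3*I*√46865 ≈ 649.45*I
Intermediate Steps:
j = -26814
√(-394971 + j) = √(-394971 - 26814) = √(-421785) = 3*I*√46865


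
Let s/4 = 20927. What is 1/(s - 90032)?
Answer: -1/6324 ≈ -0.00015813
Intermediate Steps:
s = 83708 (s = 4*20927 = 83708)
1/(s - 90032) = 1/(83708 - 90032) = 1/(-6324) = -1/6324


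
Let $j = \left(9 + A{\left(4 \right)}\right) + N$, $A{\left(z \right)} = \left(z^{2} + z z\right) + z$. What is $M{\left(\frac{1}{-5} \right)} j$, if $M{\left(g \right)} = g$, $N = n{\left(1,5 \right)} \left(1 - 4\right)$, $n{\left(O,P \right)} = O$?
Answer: $- \frac{42}{5} \approx -8.4$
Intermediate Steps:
$A{\left(z \right)} = z + 2 z^{2}$ ($A{\left(z \right)} = \left(z^{2} + z^{2}\right) + z = 2 z^{2} + z = z + 2 z^{2}$)
$N = -3$ ($N = 1 \left(1 - 4\right) = 1 \left(-3\right) = -3$)
$j = 42$ ($j = \left(9 + 4 \left(1 + 2 \cdot 4\right)\right) - 3 = \left(9 + 4 \left(1 + 8\right)\right) - 3 = \left(9 + 4 \cdot 9\right) - 3 = \left(9 + 36\right) - 3 = 45 - 3 = 42$)
$M{\left(\frac{1}{-5} \right)} j = \frac{1}{-5} \cdot 42 = \left(- \frac{1}{5}\right) 42 = - \frac{42}{5}$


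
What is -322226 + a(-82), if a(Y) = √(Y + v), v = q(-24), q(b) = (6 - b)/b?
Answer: -322226 + 3*I*√37/2 ≈ -3.2223e+5 + 9.1241*I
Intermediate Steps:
q(b) = (6 - b)/b
v = -5/4 (v = (6 - 1*(-24))/(-24) = -(6 + 24)/24 = -1/24*30 = -5/4 ≈ -1.2500)
a(Y) = √(-5/4 + Y) (a(Y) = √(Y - 5/4) = √(-5/4 + Y))
-322226 + a(-82) = -322226 + √(-5 + 4*(-82))/2 = -322226 + √(-5 - 328)/2 = -322226 + √(-333)/2 = -322226 + (3*I*√37)/2 = -322226 + 3*I*√37/2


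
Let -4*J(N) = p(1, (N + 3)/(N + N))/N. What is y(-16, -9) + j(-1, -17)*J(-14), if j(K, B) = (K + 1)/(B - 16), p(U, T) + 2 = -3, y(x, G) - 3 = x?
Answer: -13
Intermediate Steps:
y(x, G) = 3 + x
p(U, T) = -5 (p(U, T) = -2 - 3 = -5)
j(K, B) = (1 + K)/(-16 + B)
J(N) = 5/(4*N) (J(N) = -(-5)/(4*N) = 5/(4*N))
y(-16, -9) + j(-1, -17)*J(-14) = (3 - 16) + ((1 - 1)/(-16 - 17))*((5/4)/(-14)) = -13 + (0/(-33))*((5/4)*(-1/14)) = -13 - 1/33*0*(-5/56) = -13 + 0*(-5/56) = -13 + 0 = -13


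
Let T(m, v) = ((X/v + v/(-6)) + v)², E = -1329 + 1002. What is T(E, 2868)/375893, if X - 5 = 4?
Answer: 5220507534649/343542144848 ≈ 15.196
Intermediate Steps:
E = -327
X = 9 (X = 5 + 4 = 9)
T(m, v) = (9/v + 5*v/6)² (T(m, v) = ((9/v + v/(-6)) + v)² = ((9/v + v*(-⅙)) + v)² = ((9/v - v/6) + v)² = (9/v + 5*v/6)²)
T(E, 2868)/375893 = ((1/36)*(54 + 5*2868²)²/2868²)/375893 = ((1/36)*(1/8225424)*(54 + 5*8225424)²)*(1/375893) = ((1/36)*(1/8225424)*(54 + 41127120)²)*(1/375893) = ((1/36)*(1/8225424)*41127174²)*(1/375893) = ((1/36)*(1/8225424)*1691444441226276)*(1/375893) = (5220507534649/913936)*(1/375893) = 5220507534649/343542144848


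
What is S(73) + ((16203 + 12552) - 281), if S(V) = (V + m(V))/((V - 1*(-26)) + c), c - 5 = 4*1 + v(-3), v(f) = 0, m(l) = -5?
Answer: 768815/27 ≈ 28475.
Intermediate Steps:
c = 9 (c = 5 + (4*1 + 0) = 5 + (4 + 0) = 5 + 4 = 9)
S(V) = (-5 + V)/(35 + V) (S(V) = (V - 5)/((V - 1*(-26)) + 9) = (-5 + V)/((V + 26) + 9) = (-5 + V)/((26 + V) + 9) = (-5 + V)/(35 + V))
S(73) + ((16203 + 12552) - 281) = (-5 + 73)/(35 + 73) + ((16203 + 12552) - 281) = 68/108 + (28755 - 281) = (1/108)*68 + 28474 = 17/27 + 28474 = 768815/27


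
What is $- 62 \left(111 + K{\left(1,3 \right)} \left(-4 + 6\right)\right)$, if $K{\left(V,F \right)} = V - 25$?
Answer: $-3906$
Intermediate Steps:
$K{\left(V,F \right)} = -25 + V$ ($K{\left(V,F \right)} = V - 25 = -25 + V$)
$- 62 \left(111 + K{\left(1,3 \right)} \left(-4 + 6\right)\right) = - 62 \left(111 + \left(-25 + 1\right) \left(-4 + 6\right)\right) = - 62 \left(111 - 48\right) = \left(-62\right) 63 = -3906$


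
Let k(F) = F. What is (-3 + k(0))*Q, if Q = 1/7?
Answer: -3/7 ≈ -0.42857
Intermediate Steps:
Q = ⅐ ≈ 0.14286
(-3 + k(0))*Q = (-3 + 0)*(⅐) = -3*⅐ = -3/7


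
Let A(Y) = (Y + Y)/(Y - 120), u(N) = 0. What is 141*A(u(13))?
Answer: 0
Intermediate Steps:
A(Y) = 2*Y/(-120 + Y) (A(Y) = (2*Y)/(-120 + Y) = 2*Y/(-120 + Y))
141*A(u(13)) = 141*(2*0/(-120 + 0)) = 141*(2*0/(-120)) = 141*(2*0*(-1/120)) = 141*0 = 0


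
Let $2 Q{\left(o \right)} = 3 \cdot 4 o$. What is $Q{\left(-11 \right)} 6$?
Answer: $-396$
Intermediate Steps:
$Q{\left(o \right)} = 6 o$ ($Q{\left(o \right)} = \frac{3 \cdot 4 o}{2} = \frac{12 o}{2} = 6 o$)
$Q{\left(-11 \right)} 6 = 6 \left(-11\right) 6 = \left(-66\right) 6 = -396$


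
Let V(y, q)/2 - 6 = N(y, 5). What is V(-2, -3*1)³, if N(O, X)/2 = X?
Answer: 32768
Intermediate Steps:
N(O, X) = 2*X
V(y, q) = 32 (V(y, q) = 12 + 2*(2*5) = 12 + 2*10 = 12 + 20 = 32)
V(-2, -3*1)³ = 32³ = 32768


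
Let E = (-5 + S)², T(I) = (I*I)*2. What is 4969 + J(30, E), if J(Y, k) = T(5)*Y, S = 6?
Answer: 6469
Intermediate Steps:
T(I) = 2*I² (T(I) = I²*2 = 2*I²)
E = 1 (E = (-5 + 6)² = 1² = 1)
J(Y, k) = 50*Y (J(Y, k) = (2*5²)*Y = (2*25)*Y = 50*Y)
4969 + J(30, E) = 4969 + 50*30 = 4969 + 1500 = 6469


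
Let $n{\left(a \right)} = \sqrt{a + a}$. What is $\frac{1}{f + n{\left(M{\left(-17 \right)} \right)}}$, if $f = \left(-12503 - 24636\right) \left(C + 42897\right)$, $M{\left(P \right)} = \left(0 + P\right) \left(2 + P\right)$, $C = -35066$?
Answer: $- \frac{290835509}{84585293295288571} - \frac{\sqrt{510}}{84585293295288571} \approx -3.4384 \cdot 10^{-9}$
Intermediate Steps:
$M{\left(P \right)} = P \left(2 + P\right)$
$f = -290835509$ ($f = \left(-12503 - 24636\right) \left(-35066 + 42897\right) = \left(-37139\right) 7831 = -290835509$)
$n{\left(a \right)} = \sqrt{2} \sqrt{a}$ ($n{\left(a \right)} = \sqrt{2 a} = \sqrt{2} \sqrt{a}$)
$\frac{1}{f + n{\left(M{\left(-17 \right)} \right)}} = \frac{1}{-290835509 + \sqrt{2} \sqrt{- 17 \left(2 - 17\right)}} = \frac{1}{-290835509 + \sqrt{2} \sqrt{\left(-17\right) \left(-15\right)}} = \frac{1}{-290835509 + \sqrt{2} \sqrt{255}} = \frac{1}{-290835509 + \sqrt{510}}$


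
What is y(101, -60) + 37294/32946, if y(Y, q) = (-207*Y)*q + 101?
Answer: 20665743080/16473 ≈ 1.2545e+6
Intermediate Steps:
y(Y, q) = 101 - 207*Y*q (y(Y, q) = -207*Y*q + 101 = 101 - 207*Y*q)
y(101, -60) + 37294/32946 = (101 - 207*101*(-60)) + 37294/32946 = (101 + 1254420) + 37294*(1/32946) = 1254521 + 18647/16473 = 20665743080/16473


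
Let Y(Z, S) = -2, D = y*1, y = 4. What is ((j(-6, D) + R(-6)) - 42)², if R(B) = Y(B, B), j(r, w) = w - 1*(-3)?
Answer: 1369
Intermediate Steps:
D = 4 (D = 4*1 = 4)
j(r, w) = 3 + w (j(r, w) = w + 3 = 3 + w)
R(B) = -2
((j(-6, D) + R(-6)) - 42)² = (((3 + 4) - 2) - 42)² = ((7 - 2) - 42)² = (5 - 42)² = (-37)² = 1369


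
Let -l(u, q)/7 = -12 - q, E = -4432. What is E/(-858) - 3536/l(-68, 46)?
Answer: -308624/87087 ≈ -3.5439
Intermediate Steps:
l(u, q) = 84 + 7*q (l(u, q) = -7*(-12 - q) = 84 + 7*q)
E/(-858) - 3536/l(-68, 46) = -4432/(-858) - 3536/(84 + 7*46) = -4432*(-1/858) - 3536/(84 + 322) = 2216/429 - 3536/406 = 2216/429 - 3536*1/406 = 2216/429 - 1768/203 = -308624/87087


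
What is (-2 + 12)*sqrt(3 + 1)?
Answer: 20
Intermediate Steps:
(-2 + 12)*sqrt(3 + 1) = 10*sqrt(4) = 10*2 = 20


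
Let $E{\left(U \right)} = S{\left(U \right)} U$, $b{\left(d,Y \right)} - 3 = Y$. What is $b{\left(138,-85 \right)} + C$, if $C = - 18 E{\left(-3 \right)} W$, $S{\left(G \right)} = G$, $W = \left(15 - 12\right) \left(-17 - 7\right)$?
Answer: $11582$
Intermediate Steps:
$W = -72$ ($W = 3 \left(-24\right) = -72$)
$b{\left(d,Y \right)} = 3 + Y$
$E{\left(U \right)} = U^{2}$ ($E{\left(U \right)} = U U = U^{2}$)
$C = 11664$ ($C = - 18 \left(-3\right)^{2} \left(-72\right) = \left(-18\right) 9 \left(-72\right) = \left(-162\right) \left(-72\right) = 11664$)
$b{\left(138,-85 \right)} + C = \left(3 - 85\right) + 11664 = -82 + 11664 = 11582$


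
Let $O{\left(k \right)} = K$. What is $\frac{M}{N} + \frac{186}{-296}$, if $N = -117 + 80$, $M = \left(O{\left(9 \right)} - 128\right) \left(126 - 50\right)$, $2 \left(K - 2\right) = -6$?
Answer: $\frac{39123}{148} \approx 264.34$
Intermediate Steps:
$K = -1$ ($K = 2 + \frac{1}{2} \left(-6\right) = 2 - 3 = -1$)
$O{\left(k \right)} = -1$
$M = -9804$ ($M = \left(-1 - 128\right) \left(126 - 50\right) = \left(-129\right) 76 = -9804$)
$N = -37$
$\frac{M}{N} + \frac{186}{-296} = - \frac{9804}{-37} + \frac{186}{-296} = \left(-9804\right) \left(- \frac{1}{37}\right) + 186 \left(- \frac{1}{296}\right) = \frac{9804}{37} - \frac{93}{148} = \frac{39123}{148}$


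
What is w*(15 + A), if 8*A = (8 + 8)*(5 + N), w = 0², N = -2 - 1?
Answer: 0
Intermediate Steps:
N = -3
w = 0
A = 4 (A = ((8 + 8)*(5 - 3))/8 = (16*2)/8 = (⅛)*32 = 4)
w*(15 + A) = 0*(15 + 4) = 0*19 = 0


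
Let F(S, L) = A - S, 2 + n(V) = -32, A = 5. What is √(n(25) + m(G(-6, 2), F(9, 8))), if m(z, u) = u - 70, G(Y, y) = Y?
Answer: 6*I*√3 ≈ 10.392*I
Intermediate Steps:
n(V) = -34 (n(V) = -2 - 32 = -34)
F(S, L) = 5 - S
m(z, u) = -70 + u
√(n(25) + m(G(-6, 2), F(9, 8))) = √(-34 + (-70 + (5 - 1*9))) = √(-34 + (-70 + (5 - 9))) = √(-34 + (-70 - 4)) = √(-34 - 74) = √(-108) = 6*I*√3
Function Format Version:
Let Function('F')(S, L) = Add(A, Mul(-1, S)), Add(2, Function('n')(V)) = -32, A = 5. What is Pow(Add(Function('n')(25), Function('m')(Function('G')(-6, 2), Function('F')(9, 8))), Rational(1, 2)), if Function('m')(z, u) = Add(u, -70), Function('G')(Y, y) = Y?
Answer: Mul(6, I, Pow(3, Rational(1, 2))) ≈ Mul(10.392, I)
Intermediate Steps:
Function('n')(V) = -34 (Function('n')(V) = Add(-2, -32) = -34)
Function('F')(S, L) = Add(5, Mul(-1, S))
Function('m')(z, u) = Add(-70, u)
Pow(Add(Function('n')(25), Function('m')(Function('G')(-6, 2), Function('F')(9, 8))), Rational(1, 2)) = Pow(Add(-34, Add(-70, Add(5, Mul(-1, 9)))), Rational(1, 2)) = Pow(Add(-34, Add(-70, Add(5, -9))), Rational(1, 2)) = Pow(Add(-34, Add(-70, -4)), Rational(1, 2)) = Pow(Add(-34, -74), Rational(1, 2)) = Pow(-108, Rational(1, 2)) = Mul(6, I, Pow(3, Rational(1, 2)))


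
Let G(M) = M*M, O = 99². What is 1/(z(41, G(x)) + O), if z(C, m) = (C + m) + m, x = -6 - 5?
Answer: 1/10084 ≈ 9.9167e-5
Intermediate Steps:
x = -11
O = 9801
G(M) = M²
z(C, m) = C + 2*m
1/(z(41, G(x)) + O) = 1/((41 + 2*(-11)²) + 9801) = 1/((41 + 2*121) + 9801) = 1/((41 + 242) + 9801) = 1/(283 + 9801) = 1/10084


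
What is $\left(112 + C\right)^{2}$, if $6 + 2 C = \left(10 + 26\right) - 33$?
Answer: $\frac{48841}{4} \approx 12210.0$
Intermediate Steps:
$C = - \frac{3}{2}$ ($C = -3 + \frac{\left(10 + 26\right) - 33}{2} = -3 + \frac{36 - 33}{2} = -3 + \frac{1}{2} \cdot 3 = -3 + \frac{3}{2} = - \frac{3}{2} \approx -1.5$)
$\left(112 + C\right)^{2} = \left(112 - \frac{3}{2}\right)^{2} = \left(\frac{221}{2}\right)^{2} = \frac{48841}{4}$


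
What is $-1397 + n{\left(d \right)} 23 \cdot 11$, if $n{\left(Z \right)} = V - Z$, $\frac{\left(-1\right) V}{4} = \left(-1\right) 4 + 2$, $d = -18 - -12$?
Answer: $2145$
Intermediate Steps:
$d = -6$ ($d = -18 + 12 = -6$)
$V = 8$ ($V = - 4 \left(\left(-1\right) 4 + 2\right) = - 4 \left(-4 + 2\right) = \left(-4\right) \left(-2\right) = 8$)
$n{\left(Z \right)} = 8 - Z$
$-1397 + n{\left(d \right)} 23 \cdot 11 = -1397 + \left(8 - -6\right) 23 \cdot 11 = -1397 + \left(8 + 6\right) 253 = -1397 + 14 \cdot 253 = -1397 + 3542 = 2145$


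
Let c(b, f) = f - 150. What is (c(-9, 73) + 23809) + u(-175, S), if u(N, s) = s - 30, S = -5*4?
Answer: 23682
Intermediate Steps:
S = -20 (S = -1*20 = -20)
c(b, f) = -150 + f
u(N, s) = -30 + s
(c(-9, 73) + 23809) + u(-175, S) = ((-150 + 73) + 23809) + (-30 - 20) = (-77 + 23809) - 50 = 23732 - 50 = 23682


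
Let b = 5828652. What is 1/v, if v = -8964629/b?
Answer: -5828652/8964629 ≈ -0.65018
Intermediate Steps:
v = -8964629/5828652 ≈ -1.5380
1/v = 1/(-8964629/5828652) = -5828652/8964629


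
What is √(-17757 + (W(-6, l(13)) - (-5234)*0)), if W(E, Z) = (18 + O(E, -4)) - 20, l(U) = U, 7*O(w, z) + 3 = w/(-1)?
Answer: I*√870170/7 ≈ 133.26*I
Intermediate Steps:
O(w, z) = -3/7 - w/7 (O(w, z) = -3/7 + (w/(-1))/7 = -3/7 + (w*(-1))/7 = -3/7 + (-w)/7 = -3/7 - w/7)
W(E, Z) = -17/7 - E/7 (W(E, Z) = (18 + (-3/7 - E/7)) - 20 = (123/7 - E/7) - 20 = -17/7 - E/7)
√(-17757 + (W(-6, l(13)) - (-5234)*0)) = √(-17757 + ((-17/7 - ⅐*(-6)) - (-5234)*0)) = √(-17757 + ((-17/7 + 6/7) - 1*0)) = √(-17757 + (-11/7 + 0)) = √(-17757 - 11/7) = √(-124310/7) = I*√870170/7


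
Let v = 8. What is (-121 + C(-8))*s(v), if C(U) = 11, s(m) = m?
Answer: -880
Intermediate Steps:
(-121 + C(-8))*s(v) = (-121 + 11)*8 = -110*8 = -880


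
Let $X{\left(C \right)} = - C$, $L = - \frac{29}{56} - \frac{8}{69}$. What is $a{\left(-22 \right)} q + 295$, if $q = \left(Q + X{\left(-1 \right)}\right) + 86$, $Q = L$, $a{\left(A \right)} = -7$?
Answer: $- \frac{170879}{552} \approx -309.56$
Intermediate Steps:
$L = - \frac{2449}{3864}$ ($L = \left(-29\right) \frac{1}{56} - \frac{8}{69} = - \frac{29}{56} - \frac{8}{69} = - \frac{2449}{3864} \approx -0.6338$)
$Q = - \frac{2449}{3864} \approx -0.6338$
$q = \frac{333719}{3864}$ ($q = \left(- \frac{2449}{3864} - -1\right) + 86 = \left(- \frac{2449}{3864} + 1\right) + 86 = \frac{1415}{3864} + 86 = \frac{333719}{3864} \approx 86.366$)
$a{\left(-22 \right)} q + 295 = \left(-7\right) \frac{333719}{3864} + 295 = - \frac{333719}{552} + 295 = - \frac{170879}{552}$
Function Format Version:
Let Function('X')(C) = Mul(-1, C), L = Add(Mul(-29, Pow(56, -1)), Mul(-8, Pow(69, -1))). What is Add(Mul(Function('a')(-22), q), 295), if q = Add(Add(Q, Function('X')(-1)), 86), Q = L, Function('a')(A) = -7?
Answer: Rational(-170879, 552) ≈ -309.56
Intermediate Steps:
L = Rational(-2449, 3864) (L = Add(Mul(-29, Rational(1, 56)), Mul(-8, Rational(1, 69))) = Add(Rational(-29, 56), Rational(-8, 69)) = Rational(-2449, 3864) ≈ -0.63380)
Q = Rational(-2449, 3864) ≈ -0.63380
q = Rational(333719, 3864) (q = Add(Add(Rational(-2449, 3864), Mul(-1, -1)), 86) = Add(Add(Rational(-2449, 3864), 1), 86) = Add(Rational(1415, 3864), 86) = Rational(333719, 3864) ≈ 86.366)
Add(Mul(Function('a')(-22), q), 295) = Add(Mul(-7, Rational(333719, 3864)), 295) = Add(Rational(-333719, 552), 295) = Rational(-170879, 552)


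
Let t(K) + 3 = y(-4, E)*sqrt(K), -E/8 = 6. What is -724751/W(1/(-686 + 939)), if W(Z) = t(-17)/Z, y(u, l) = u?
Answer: 2174253/71093 - 2899004*I*sqrt(17)/71093 ≈ 30.583 - 168.13*I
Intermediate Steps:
E = -48 (E = -8*6 = -48)
t(K) = -3 - 4*sqrt(K)
W(Z) = (-3 - 4*I*sqrt(17))/Z
-724751/W(1/(-686 + 939)) = -724751*1/((-686 + 939)*(-3 - 4*I*sqrt(17))) = -724751*1/(253*(-3 - 4*I*sqrt(17))) = -724751/(-759 - 1012*I*sqrt(17))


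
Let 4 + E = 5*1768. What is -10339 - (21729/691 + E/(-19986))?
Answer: -71606565316/6905163 ≈ -10370.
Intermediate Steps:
E = 8836 (E = -4 + 5*1768 = -4 + 8840 = 8836)
-10339 - (21729/691 + E/(-19986)) = -10339 - (21729/691 + 8836/(-19986)) = -10339 - (21729*(1/691) + 8836*(-1/19986)) = -10339 - (21729/691 - 4418/9993) = -10339 - 1*214085059/6905163 = -10339 - 214085059/6905163 = -71606565316/6905163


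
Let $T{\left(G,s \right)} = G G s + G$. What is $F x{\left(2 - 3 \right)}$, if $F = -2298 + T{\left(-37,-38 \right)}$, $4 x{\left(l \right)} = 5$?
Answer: $- \frac{271785}{4} \approx -67946.0$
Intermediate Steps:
$T{\left(G,s \right)} = G + s G^{2}$ ($T{\left(G,s \right)} = G^{2} s + G = s G^{2} + G = G + s G^{2}$)
$x{\left(l \right)} = \frac{5}{4}$ ($x{\left(l \right)} = \frac{1}{4} \cdot 5 = \frac{5}{4}$)
$F = -54357$ ($F = -2298 - 37 \left(1 - -1406\right) = -2298 - 37 \left(1 + 1406\right) = -2298 - 52059 = -54357$)
$F x{\left(2 - 3 \right)} = \left(-54357\right) \frac{5}{4} = - \frac{271785}{4}$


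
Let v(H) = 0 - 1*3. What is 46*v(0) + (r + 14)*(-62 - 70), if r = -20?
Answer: 654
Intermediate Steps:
v(H) = -3 (v(H) = 0 - 3 = -3)
46*v(0) + (r + 14)*(-62 - 70) = 46*(-3) + (-20 + 14)*(-62 - 70) = -138 - 6*(-132) = -138 + 792 = 654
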